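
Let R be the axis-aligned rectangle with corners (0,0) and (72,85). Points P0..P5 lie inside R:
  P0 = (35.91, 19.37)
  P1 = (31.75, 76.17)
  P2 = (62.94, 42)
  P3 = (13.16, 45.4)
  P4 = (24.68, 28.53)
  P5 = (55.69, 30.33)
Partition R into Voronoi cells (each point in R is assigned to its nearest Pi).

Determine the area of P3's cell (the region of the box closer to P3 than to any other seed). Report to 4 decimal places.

Area of P3's cell: 982.9640

1. box [0,72]×[0,85]: [(0, 0) (72, 0) (72, 85) (0, 85)]
2. ⊥bis P3·P0 via (24.535,32.385): [(0, 10.9416) (72, 73.869) (72, 85) (0, 85)]  |A|=3066.8175
3. ⊥bis P3·P1 via (22.455,60.785): [(0, 74.3514) (0, 10.9416) (42.898, 48.4341)]  |A|=1360.0778
4. ⊥bis P3·P2 via (38.05,43.7): [(38.5527, 51.0594) (0, 74.3514) (0, 10.9416) (38.0861, 44.2285)]  |A|=1344.6239
5. ⊥bis P3·P4 via (18.92,36.965): [(38.5034, 50.3379) (38.5527, 51.0594) (0, 74.3514) (0, 24.0451)]  |A|=982.964
6. ⊥bis P3·P5 via (34.425,37.865): [(38.5034, 50.3379) (38.5527, 51.0594) (0, 74.3514) (0, 24.0451)]  |A|=982.964
7. canonical 4-gon: [(38.5034, 50.3379) (38.5527, 51.0594) (0, 74.3514) (0, 24.0451)]
8. shoelace: 982.964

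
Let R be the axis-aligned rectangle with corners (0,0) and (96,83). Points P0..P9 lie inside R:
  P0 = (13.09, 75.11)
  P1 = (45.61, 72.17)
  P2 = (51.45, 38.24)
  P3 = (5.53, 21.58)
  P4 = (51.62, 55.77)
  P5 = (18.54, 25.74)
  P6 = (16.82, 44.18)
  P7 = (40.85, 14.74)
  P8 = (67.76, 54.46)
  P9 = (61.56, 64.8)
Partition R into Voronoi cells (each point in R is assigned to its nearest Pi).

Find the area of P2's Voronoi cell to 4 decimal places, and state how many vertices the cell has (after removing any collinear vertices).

Area of P2's cell: 1106.7816 (6 vertices)

1. box [0,96]×[0,83]: [(0, 0) (96, 0) (96, 83) (0, 83)]
2. ⊥bis P2·P0 via (32.27,56.675): [(0, 23.1009) (0, 0) (96, 0) (96, 83) (57.5725, 83)]  |A|=6243.7303
3. ⊥bis P2·P1 via (48.53,55.205): [(27.3539, 51.5602) (0, 23.1009) (0, 0) (96, 0) (96, 63.3755)]  |A|=4966.0796
4. ⊥bis P2·P3 via (28.49,29.91): [(27.3539, 51.5602) (22.4763, 46.4855) (39.3415, 0) (96, 0) (96, 63.3755)]  |A|=3792.063
5. ⊥bis P2·P4 via (51.535,47.005): [(23.2394, 47.2794) (22.4763, 46.4855) (39.3415, 0) (96, 0) (96, 46.5738)]  |A|=3058.1893
6. ⊥bis P2·P5 via (34.995,31.99): [(29.2097, 47.2215) (47.1456, 0) (96, 0) (96, 46.5738)]  |A|=2708.8285
7. ⊥bis P2·P6 via (34.135,41.21): [(35.1562, 47.1638) (33.3131, 36.4182) (47.1456, 0) (96, 0) (96, 46.5738)]  |A|=2676.8257
8. ⊥bis P2·P7 via (46.15,26.49): [(35.1562, 47.1638) (33.3131, 36.4182) (35.2097, 31.4248) (96, 4.0045) (96, 46.5738)]  |A|=1787.4892
9. ⊥bis P2·P8 via (59.605,46.35): [(59.0259, 46.9324) (35.1562, 47.1638) (33.3131, 36.4182) (35.2097, 31.4248) (96, 4.0045) (96, 9.7531)]  |A|=1106.7816
10. ⊥bis P2·P9 via (56.505,51.52): [(59.0259, 46.9324) (35.1562, 47.1638) (33.3131, 36.4182) (35.2097, 31.4248) (96, 4.0045) (96, 9.7531)]  |A|=1106.7816
11. canonical 6-gon: [(59.0259, 46.9324) (35.1562, 47.1638) (33.3131, 36.4182) (35.2097, 31.4248) (96, 4.0045) (96, 9.7531)]
12. shoelace: 1106.7816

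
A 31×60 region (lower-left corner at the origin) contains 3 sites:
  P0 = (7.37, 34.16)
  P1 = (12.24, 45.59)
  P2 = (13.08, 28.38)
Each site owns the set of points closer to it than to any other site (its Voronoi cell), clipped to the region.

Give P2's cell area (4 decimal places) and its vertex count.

1. box [0,31]×[0,60]: [(0, 0) (31, 0) (31, 60) (0, 60)]
2. ⊥bis P2·P0 via (10.225,31.27): [(0, 21.1688) (0, 0) (31, 0) (31, 51.7934)]  |A|=1130.9146
3. ⊥bis P2·P1 via (12.66,36.985): [(16.1842, 37.157) (0, 21.1688) (0, 0) (31, 0) (31, 37.8802)]  |A|=1027.8465
4. canonical 5-gon: [(16.1842, 37.157) (0, 21.1688) (0, 0) (31, 0) (31, 37.8802)]
5. shoelace: 1027.8465

Area of P2's cell: 1027.8465 (5 vertices)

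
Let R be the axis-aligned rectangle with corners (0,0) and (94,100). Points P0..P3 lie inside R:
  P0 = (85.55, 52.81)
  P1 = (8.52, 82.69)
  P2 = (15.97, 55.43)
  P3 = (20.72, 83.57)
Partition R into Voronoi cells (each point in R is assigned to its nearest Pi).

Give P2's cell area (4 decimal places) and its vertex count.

Area of P2's cell: 3360.6520 (5 vertices)

1. box [0,94]×[0,100]: [(0, 0) (94, 0) (94, 100) (0, 100)]
2. ⊥bis P2·P0 via (50.76,54.12): [(0, 0) (48.7221, 0) (52.4876, 100) (0, 100)]  |A|=5060.4863
3. ⊥bis P2·P1 via (12.245,69.06): [(0, 65.7135) (0, 0) (48.7221, 0) (51.7289, 79.8507)]  |A|=3644.8919
4. ⊥bis P2·P3 via (18.345,69.5): [(15.5694, 69.9685) (0, 65.7135) (0, 0) (48.7221, 0) (51.1307, 63.9658)]  |A|=3360.652
5. canonical 5-gon: [(15.5694, 69.9685) (0, 65.7135) (0, 0) (48.7221, 0) (51.1307, 63.9658)]
6. shoelace: 3360.652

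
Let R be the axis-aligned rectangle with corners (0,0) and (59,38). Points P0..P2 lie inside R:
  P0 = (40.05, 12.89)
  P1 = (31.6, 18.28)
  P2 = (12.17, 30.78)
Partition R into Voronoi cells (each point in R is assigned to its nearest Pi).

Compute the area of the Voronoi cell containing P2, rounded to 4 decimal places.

1. box [0,59]×[0,38]: [(0, 0) (59, 0) (59, 38) (0, 38)]
2. ⊥bis P2·P0 via (26.11,21.835): [(0, 0) (12.0989, 0) (36.4827, 38) (0, 38)]  |A|=923.052
3. ⊥bis P2·P1 via (21.885,24.53): [(0, 0) (6.104, 0) (30.5507, 38) (0, 38)]  |A|=696.4396
4. canonical 4-gon: [(0, 0) (6.104, 0) (30.5507, 38) (0, 38)]
5. shoelace: 696.4396

Area of P2's cell: 696.4396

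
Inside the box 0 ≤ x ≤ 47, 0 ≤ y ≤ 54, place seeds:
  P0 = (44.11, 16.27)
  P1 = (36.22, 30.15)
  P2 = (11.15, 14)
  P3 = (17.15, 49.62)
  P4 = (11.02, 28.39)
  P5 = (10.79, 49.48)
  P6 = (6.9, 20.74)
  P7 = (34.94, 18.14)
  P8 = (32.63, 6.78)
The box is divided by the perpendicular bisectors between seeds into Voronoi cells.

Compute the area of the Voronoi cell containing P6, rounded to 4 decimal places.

Area of P6's cell: 134.1567

1. box [0,47]×[0,54]: [(0, 0) (47, 0) (47, 54) (0, 54)]
2. ⊥bis P6·P0 via (25.505,18.505): [(0, 0) (23.282, 0) (29.769, 54) (0, 54)]  |A|=1432.3768
3. ⊥bis P6·P1 via (21.56,25.445): [(0, 0) (23.282, 0) (25.0372, 14.6107) (12.3955, 54) (0, 54)]  |A|=1090.2125
4. ⊥bis P6·P2 via (9.025,17.37): [(0, 11.6792) (21.6056, 25.3029) (12.3955, 54) (0, 54)]  |A|=635.0417
5. ⊥bis P6·P3 via (12.025,35.18): [(0, 39.4479) (0, 11.6792) (21.6056, 25.3029) (19.2597, 32.6123)]  |A|=362.3507
6. ⊥bis P6·P4 via (8.96,24.565): [(0, 29.3905) (0, 11.6792) (15.1492, 21.2317)]  |A|=134.1567
7. ⊥bis P6·P5 via (8.845,35.11): [(0, 29.3905) (0, 11.6792) (15.1492, 21.2317)]  |A|=134.1567
8. ⊥bis P6·P7 via (20.92,19.44): [(0, 29.3905) (0, 11.6792) (15.1492, 21.2317)]  |A|=134.1567
9. ⊥bis P6·P8 via (19.765,13.76): [(0, 29.3905) (0, 11.6792) (15.1492, 21.2317)]  |A|=134.1567
10. canonical 3-gon: [(0, 29.3905) (0, 11.6792) (15.1492, 21.2317)]
11. shoelace: 134.1567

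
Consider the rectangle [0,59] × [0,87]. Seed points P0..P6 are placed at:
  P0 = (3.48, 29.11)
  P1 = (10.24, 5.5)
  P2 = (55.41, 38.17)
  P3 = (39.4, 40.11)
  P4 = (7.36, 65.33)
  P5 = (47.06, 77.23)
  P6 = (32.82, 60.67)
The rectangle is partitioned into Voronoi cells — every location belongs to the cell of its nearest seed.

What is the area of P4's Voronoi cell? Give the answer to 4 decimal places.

1. box [0,59]×[0,87]: [(0, 0) (59, 0) (59, 87) (0, 87)]
2. ⊥bis P4·P0 via (5.42,47.22): [(0, 47.8006) (59, 41.4803) (59, 87) (0, 87)]  |A|=2499.212
3. ⊥bis P4·P1 via (8.8,35.415): [(0, 47.8006) (59, 41.4803) (59, 87) (0, 87)]  |A|=2499.212
4. ⊥bis P4·P2 via (31.385,51.75): [(0, 47.8006) (27.4882, 44.856) (51.3099, 87) (0, 87)]  |A|=1619.9622
5. ⊥bis P4·P3 via (23.38,52.72): [(0, 47.8006) (17.9907, 45.8734) (50.3632, 87) (0, 87)]  |A|=1388.2471
6. ⊥bis P4·P5 via (27.21,71.28): [(0, 47.8006) (17.9907, 45.8734) (30.1828, 61.3624) (22.498, 87) (0, 87)]  |A|=1031.0481
7. ⊥bis P4·P6 via (20.09,63): [(0, 47.8006) (16.9752, 45.9822) (23.7303, 82.8888) (22.498, 87) (0, 87)]  |A|=830.7436
8. canonical 5-gon: [(0, 47.8006) (16.9752, 45.9822) (23.7303, 82.8888) (22.498, 87) (0, 87)]
9. shoelace: 830.7436

Area of P4's cell: 830.7436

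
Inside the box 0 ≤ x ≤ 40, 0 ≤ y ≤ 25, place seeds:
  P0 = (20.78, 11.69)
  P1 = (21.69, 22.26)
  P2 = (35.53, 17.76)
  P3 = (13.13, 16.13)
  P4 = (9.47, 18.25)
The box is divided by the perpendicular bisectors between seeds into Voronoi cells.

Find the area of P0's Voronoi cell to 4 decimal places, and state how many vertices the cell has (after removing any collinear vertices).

Area of P0's cell: 285.7693 (4 vertices)

1. box [0,40]×[0,25]: [(0, 0) (40, 0) (40, 25) (0, 25)]
2. ⊥bis P0·P1 via (21.235,16.975): [(0, 18.8032) (0, 0) (40, 0) (40, 15.3595)]  |A|=683.253
3. ⊥bis P0·P2 via (28.155,14.725): [(27.4492, 16.44) (0, 18.8032) (0, 0) (34.2147, 0)]  |A|=539.3114
4. ⊥bis P0·P3 via (16.955,13.91): [(27.4492, 16.44) (18.8529, 17.1801) (8.8817, 0) (34.2147, 0)]  |A|=285.7693
5. ⊥bis P0·P4 via (15.125,14.97): [(27.4492, 16.44) (18.8529, 17.1801) (8.8817, 0) (34.2147, 0)]  |A|=285.7693
6. canonical 4-gon: [(27.4492, 16.44) (18.8529, 17.1801) (8.8817, 0) (34.2147, 0)]
7. shoelace: 285.7693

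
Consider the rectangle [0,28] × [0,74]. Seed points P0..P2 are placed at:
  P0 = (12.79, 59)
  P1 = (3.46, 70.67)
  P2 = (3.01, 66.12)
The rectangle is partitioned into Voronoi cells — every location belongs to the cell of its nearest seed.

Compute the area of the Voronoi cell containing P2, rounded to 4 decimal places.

1. box [0,28]×[0,74]: [(0, 0) (28, 0) (28, 74) (0, 74)]
2. ⊥bis P2·P0 via (7.9,62.56): [(0, 51.7086) (16.2285, 74) (0, 74)]  |A|=180.8781
3. ⊥bis P2·P1 via (3.235,68.395): [(0, 68.7149) (0, 51.7086) (11.5493, 67.5727)]  |A|=98.206
4. canonical 3-gon: [(0, 68.7149) (0, 51.7086) (11.5493, 67.5727)]
5. shoelace: 98.206

Area of P2's cell: 98.2060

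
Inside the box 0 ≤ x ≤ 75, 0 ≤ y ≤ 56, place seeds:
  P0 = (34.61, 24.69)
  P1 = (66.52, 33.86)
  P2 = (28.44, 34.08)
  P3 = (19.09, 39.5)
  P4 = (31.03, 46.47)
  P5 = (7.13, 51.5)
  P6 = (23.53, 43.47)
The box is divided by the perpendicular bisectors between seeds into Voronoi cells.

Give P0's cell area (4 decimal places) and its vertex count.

Area of P0's cell: 1349.7815 (6 vertices)

1. box [0,75]×[0,56]: [(0, 0) (75, 0) (75, 56) (0, 56)]
2. ⊥bis P0·P1 via (50.565,29.275): [(0, 0) (58.9778, 0) (42.885, 56) (0, 56)]  |A|=2852.1583
3. ⊥bis P0·P2 via (31.525,29.385): [(0, 8.6705) (0, 0) (58.9778, 0) (47.5142, 39.8912)]  |A|=1382.3335
4. ⊥bis P0·P3 via (26.85,32.095): [(12.0573, 16.5931) (0, 3.9578) (0, 0) (58.9778, 0) (47.5142, 39.8912)]  |A|=1353.9224
5. ⊥bis P0·P4 via (32.82,35.58): [(43.6663, 37.3628) (12.0573, 16.5931) (0, 3.9578) (0, 0) (58.9778, 0) (48.0345, 38.0808)]  |A|=1349.7815
6. ⊥bis P0·P5 via (20.87,38.095): [(43.6663, 37.3628) (12.0573, 16.5931) (0, 3.9578) (0, 0) (58.9778, 0) (48.0345, 38.0808)]  |A|=1349.7815
7. ⊥bis P0·P6 via (29.07,34.08): [(43.6663, 37.3628) (12.0573, 16.5931) (0, 3.9578) (0, 0) (58.9778, 0) (48.0345, 38.0808)]  |A|=1349.7815
8. canonical 6-gon: [(43.6663, 37.3628) (12.0573, 16.5931) (0, 3.9578) (0, 0) (58.9778, 0) (48.0345, 38.0808)]
9. shoelace: 1349.7815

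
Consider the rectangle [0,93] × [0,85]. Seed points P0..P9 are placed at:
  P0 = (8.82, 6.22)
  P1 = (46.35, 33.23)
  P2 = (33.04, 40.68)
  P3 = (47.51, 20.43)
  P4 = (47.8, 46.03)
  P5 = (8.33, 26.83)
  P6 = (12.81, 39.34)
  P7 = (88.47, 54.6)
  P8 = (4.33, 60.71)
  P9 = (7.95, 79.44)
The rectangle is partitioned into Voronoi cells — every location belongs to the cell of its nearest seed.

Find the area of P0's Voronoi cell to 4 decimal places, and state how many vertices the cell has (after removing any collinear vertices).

Area of P0's cell: 499.2744 (4 vertices)

1. box [0,93]×[0,85]: [(0, 0) (93, 0) (93, 85) (0, 85)]
2. ⊥bis P0·P1 via (27.585,19.725): [(0, 58.054) (0, 0) (41.7809, 0)]  |A|=1212.7733
3. ⊥bis P0·P2 via (20.93,23.45): [(28.9721, 17.7977) (0, 38.1605) (0, 0) (41.7809, 0)]  |A|=924.5963
4. ⊥bis P0·P3 via (28.165,13.325): [(25.6698, 20.1186) (0, 38.1605) (0, 0) (33.059, 0)]  |A|=822.3381
5. ⊥bis P0·P4 via (28.31,26.125): [(25.6698, 20.1186) (0, 38.1605) (0, 0) (33.059, 0)]  |A|=822.3381
6. ⊥bis P0·P5 via (8.575,16.525): [(26.8303, 16.959) (0, 16.3211) (0, 0) (33.059, 0)]  |A|=499.2744
7. ⊥bis P0·P6 via (10.815,22.78): [(26.8303, 16.959) (0, 16.3211) (0, 0) (33.059, 0)]  |A|=499.2744
8. ⊥bis P0·P7 via (48.645,30.41): [(26.8303, 16.959) (0, 16.3211) (0, 0) (33.059, 0)]  |A|=499.2744
9. ⊥bis P0·P8 via (6.575,33.465): [(26.8303, 16.959) (0, 16.3211) (0, 0) (33.059, 0)]  |A|=499.2744
10. ⊥bis P0·P9 via (8.385,42.83): [(26.8303, 16.959) (0, 16.3211) (0, 0) (33.059, 0)]  |A|=499.2744
11. canonical 4-gon: [(26.8303, 16.959) (0, 16.3211) (0, 0) (33.059, 0)]
12. shoelace: 499.2744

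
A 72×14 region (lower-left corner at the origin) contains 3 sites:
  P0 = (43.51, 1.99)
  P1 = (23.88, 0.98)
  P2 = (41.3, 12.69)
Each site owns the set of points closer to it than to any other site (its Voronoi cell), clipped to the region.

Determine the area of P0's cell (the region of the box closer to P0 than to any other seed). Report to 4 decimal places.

Area of P0's cell: 364.1376

1. box [0,72]×[0,14]: [(0, 0) (72, 0) (72, 14) (0, 14)]
2. ⊥bis P0·P1 via (33.695,1.485): [(33.7714, 0) (72, 0) (72, 14) (33.0511, 14)]  |A|=540.2426
3. ⊥bis P0·P2 via (42.405,7.34): [(33.4885, 5.4984) (33.7714, 0) (72, 0) (72, 13.4526)]  |A|=364.1376
4. canonical 4-gon: [(33.4885, 5.4984) (33.7714, 0) (72, 0) (72, 13.4526)]
5. shoelace: 364.1376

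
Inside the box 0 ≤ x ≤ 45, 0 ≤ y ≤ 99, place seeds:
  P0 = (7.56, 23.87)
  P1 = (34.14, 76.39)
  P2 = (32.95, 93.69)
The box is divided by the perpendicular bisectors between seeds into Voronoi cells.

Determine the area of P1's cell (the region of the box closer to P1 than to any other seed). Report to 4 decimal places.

Area of P1's cell: 1574.3390

1. box [0,45]×[0,99]: [(0, 0) (45, 0) (45, 99) (0, 99)]
2. ⊥bis P1·P0 via (20.85,50.13): [(0, 60.682) (45, 37.9079) (45, 99) (0, 99)]  |A|=2236.7274
3. ⊥bis P1·P2 via (33.545,85.04): [(0, 82.7326) (0, 60.682) (45, 37.9079) (45, 85.8279)]  |A|=1574.339
4. canonical 4-gon: [(0, 82.7326) (0, 60.682) (45, 37.9079) (45, 85.8279)]
5. shoelace: 1574.339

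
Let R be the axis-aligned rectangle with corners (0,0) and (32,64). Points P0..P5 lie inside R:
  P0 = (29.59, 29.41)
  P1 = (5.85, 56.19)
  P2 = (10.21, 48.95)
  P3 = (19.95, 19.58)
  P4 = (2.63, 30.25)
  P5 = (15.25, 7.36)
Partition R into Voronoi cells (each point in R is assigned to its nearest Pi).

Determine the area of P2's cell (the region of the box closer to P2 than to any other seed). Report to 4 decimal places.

1. box [0,32]×[0,64]: [(0, 0) (32, 0) (32, 64) (0, 64)]
2. ⊥bis P2·P0 via (19.9,39.18): [(0, 19.4429) (32, 51.1809) (32, 64) (0, 64)]  |A|=918.0181
3. ⊥bis P2·P1 via (8.03,52.57): [(0, 47.7343) (0, 19.4429) (32, 51.1809) (32, 64) (27.0101, 64)]  |A|=698.3485
4. ⊥bis P2·P3 via (15.08,34.265): [(0, 47.7343) (0, 29.264) (14.8763, 34.1975) (32, 51.1809) (32, 64) (27.0101, 64)]  |A|=625.2979
5. ⊥bis P2·P4 via (6.42,39.6): [(0, 47.7343) (0, 42.2023) (16.2898, 35.5993) (32, 51.1809) (32, 64) (27.0101, 64)]  |A|=512.976
6. ⊥bis P2·P5 via (12.73,28.155): [(0, 47.7343) (0, 42.2023) (16.2898, 35.5993) (32, 51.1809) (32, 64) (27.0101, 64)]  |A|=512.976
7. canonical 6-gon: [(0, 47.7343) (0, 42.2023) (16.2898, 35.5993) (32, 51.1809) (32, 64) (27.0101, 64)]
8. shoelace: 512.976

Area of P2's cell: 512.9760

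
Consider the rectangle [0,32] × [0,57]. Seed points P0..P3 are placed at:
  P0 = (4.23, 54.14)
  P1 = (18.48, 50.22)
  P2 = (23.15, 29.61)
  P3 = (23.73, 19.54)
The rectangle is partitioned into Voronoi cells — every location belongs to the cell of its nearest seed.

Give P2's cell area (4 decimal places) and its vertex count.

1. box [0,32]×[0,57]: [(0, 0) (32, 0) (32, 57) (0, 57)]
2. ⊥bis P2·P0 via (13.69,41.875): [(0, 31.3159) (0, 0) (32, 0) (32, 55.9975)]  |A|=1397.0145
3. ⊥bis P2·P1 via (20.815,39.915): [(7.1279, 36.8137) (0, 31.3159) (0, 0) (32, 0) (32, 42.4494)]  |A|=1228.5296
4. ⊥bis P2·P3 via (23.44,24.575): [(7.1279, 36.8137) (0, 31.3159) (0, 23.2249) (32, 25.068) (32, 42.4494)]  |A|=455.8422
5. canonical 5-gon: [(7.1279, 36.8137) (0, 31.3159) (0, 23.2249) (32, 25.068) (32, 42.4494)]
6. shoelace: 455.8422

Area of P2's cell: 455.8422 (5 vertices)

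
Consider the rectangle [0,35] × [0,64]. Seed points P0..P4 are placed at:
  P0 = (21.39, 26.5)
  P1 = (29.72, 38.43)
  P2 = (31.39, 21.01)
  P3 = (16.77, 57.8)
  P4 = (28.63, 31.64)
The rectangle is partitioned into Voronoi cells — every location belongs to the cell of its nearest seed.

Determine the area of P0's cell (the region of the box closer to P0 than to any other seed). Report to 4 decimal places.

Area of P0's cell: 844.2429

1. box [0,35]×[0,64]: [(0, 0) (35, 0) (35, 64) (0, 64)]
2. ⊥bis P0·P1 via (25.555,32.465): [(0, 50.3085) (0, 0) (35, 0) (35, 25.8701)]  |A|=1333.1262
3. ⊥bis P0·P2 via (26.39,23.755): [(29.6153, 29.6299) (0, 50.3085) (0, 0) (13.3485, 0)]  |A|=942.7092
4. ⊥bis P0·P3 via (19.08,42.15): [(29.6153, 29.6299) (12.975, 41.2489) (0, 39.3337) (0, 0) (13.3485, 0)]  |A|=871.5103
5. ⊥bis P0·P4 via (25.01,29.07): [(27.4337, 25.6561) (19.6947, 36.5569) (12.975, 41.2489) (0, 39.3337) (0, 0) (13.3485, 0)]  |A|=844.2429
6. canonical 6-gon: [(27.4337, 25.6561) (19.6947, 36.5569) (12.975, 41.2489) (0, 39.3337) (0, 0) (13.3485, 0)]
7. shoelace: 844.2429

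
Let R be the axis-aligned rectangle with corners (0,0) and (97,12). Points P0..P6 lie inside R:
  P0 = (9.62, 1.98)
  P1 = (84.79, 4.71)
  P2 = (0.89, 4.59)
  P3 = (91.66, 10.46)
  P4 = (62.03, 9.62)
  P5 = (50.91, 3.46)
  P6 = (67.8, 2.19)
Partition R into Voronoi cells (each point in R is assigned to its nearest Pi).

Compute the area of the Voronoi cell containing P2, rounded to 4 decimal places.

Area of P2's cell: 72.8004

1. box [0,97]×[0,12]: [(0, 0) (97, 0) (97, 12) (0, 12)]
2. ⊥bis P2·P0 via (5.255,3.285): [(0, 0) (4.2729, 0) (7.8605, 12) (0, 12)]  |A|=72.8004
3. ⊥bis P2·P1 via (42.84,4.65): [(0, 0) (4.2729, 0) (7.8605, 12) (0, 12)]  |A|=72.8004
4. ⊥bis P2·P3 via (46.275,7.525): [(0, 0) (4.2729, 0) (7.8605, 12) (0, 12)]  |A|=72.8004
5. ⊥bis P2·P4 via (31.46,7.105): [(0, 0) (4.2729, 0) (7.8605, 12) (0, 12)]  |A|=72.8004
6. ⊥bis P2·P5 via (25.9,4.025): [(0, 0) (4.2729, 0) (7.8605, 12) (0, 12)]  |A|=72.8004
7. ⊥bis P2·P6 via (34.345,3.39): [(0, 0) (4.2729, 0) (7.8605, 12) (0, 12)]  |A|=72.8004
8. canonical 4-gon: [(0, 0) (4.2729, 0) (7.8605, 12) (0, 12)]
9. shoelace: 72.8004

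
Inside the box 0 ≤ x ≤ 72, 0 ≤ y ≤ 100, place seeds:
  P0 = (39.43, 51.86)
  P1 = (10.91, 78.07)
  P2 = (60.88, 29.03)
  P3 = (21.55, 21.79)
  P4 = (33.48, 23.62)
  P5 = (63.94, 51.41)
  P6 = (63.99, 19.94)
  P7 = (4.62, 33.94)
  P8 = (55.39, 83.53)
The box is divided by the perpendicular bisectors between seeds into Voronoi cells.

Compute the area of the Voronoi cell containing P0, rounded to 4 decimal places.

Area of P0's cell: 968.8168

1. box [0,72]×[0,100]: [(0, 0) (72, 0) (72, 100) (0, 100)]
2. ⊥bis P0·P1 via (25.17,64.965): [(0, 37.5767) (0, 0) (72, 0) (72, 100) (57.3673, 100)]  |A|=5409.4704
3. ⊥bis P0·P2 via (50.155,40.445): [(0, 37.5767) (0, 0) (7.1079, 0) (72, 60.9695) (72, 100) (57.3673, 100)]  |A|=3431.251
4. ⊥bis P0·P3 via (30.49,36.825): [(10.3272, 48.814) (40.1736, 31.067) (72, 60.9695) (72, 100) (57.3673, 100)]  |A|=2306.7073
5. ⊥bis P0·P4 via (36.455,37.74): [(10.3272, 48.814) (24.8331, 40.1887) (45.2939, 35.8777) (72, 60.9695) (72, 100) (57.3673, 100)]  |A|=2246.4552
6. ⊥bis P0·P5 via (51.685,51.635): [(52.4752, 94.6768) (10.3272, 48.814) (24.8331, 40.1887) (45.2939, 35.8777) (51.5028, 41.7113)]  |A|=1293.0207
7. ⊥bis P0·P6 via (51.71,35.9): [(52.4752, 94.6768) (10.3272, 48.814) (24.8331, 40.1887) (45.2939, 35.8777) (51.5028, 41.7113)]  |A|=1293.0207
8. ⊥bis P0·P7 via (22.025,42.9): [(52.4752, 94.6768) (15.8736, 54.8493) (22.7978, 41.3989) (24.8331, 40.1887) (45.2939, 35.8777) (51.5028, 41.7113)]  |A|=1234.8259
9. ⊥bis P0·P8 via (47.41,67.695): [(51.938, 65.4131) (33.9244, 74.491) (15.8736, 54.8493) (22.7978, 41.3989) (24.8331, 40.1887) (45.2939, 35.8777) (51.5028, 41.7113)]  |A|=968.8168
10. canonical 7-gon: [(51.938, 65.4131) (33.9244, 74.491) (15.8736, 54.8493) (22.7978, 41.3989) (24.8331, 40.1887) (45.2939, 35.8777) (51.5028, 41.7113)]
11. shoelace: 968.8168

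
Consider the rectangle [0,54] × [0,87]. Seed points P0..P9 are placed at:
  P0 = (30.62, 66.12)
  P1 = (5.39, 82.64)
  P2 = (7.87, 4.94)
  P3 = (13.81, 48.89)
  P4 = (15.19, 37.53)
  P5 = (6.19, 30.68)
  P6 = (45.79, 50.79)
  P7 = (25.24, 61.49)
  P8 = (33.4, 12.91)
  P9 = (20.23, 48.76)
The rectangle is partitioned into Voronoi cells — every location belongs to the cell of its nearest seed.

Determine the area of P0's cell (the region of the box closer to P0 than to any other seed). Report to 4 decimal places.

Area of P0's cell: 738.0146

1. box [0,54]×[0,87]: [(0, 0) (54, 0) (54, 87) (0, 87)]
2. ⊥bis P0·P1 via (18.005,74.38): [(0, 46.882) (0, 0) (54, 0) (54, 87) (26.2683, 87)]  |A|=4171.0853
3. ⊥bis P0·P2 via (19.245,35.53): [(0, 46.882) (0, 42.6863) (54, 22.6062) (54, 87) (26.2683, 87)]  |A|=2408.1864
4. ⊥bis P0·P3 via (22.215,57.505): [(12.9038, 66.5892) (54, 26.4948) (54, 87) (26.2683, 87)]  |A|=1526.2801
5. ⊥bis P0·P4 via (22.905,51.825): [(12.9038, 66.5892) (34.3905, 45.6263) (54, 35.0431) (54, 87) (26.2683, 87)]  |A|=1442.4666
6. ⊥bis P0·P5 via (18.405,48.4): [(12.9038, 66.5892) (34.3905, 45.6263) (54, 35.0431) (54, 87) (26.2683, 87)]  |A|=1442.4666
7. ⊥bis P0·P6 via (38.205,58.455): [(12.9038, 66.5892) (29.7833, 50.1212) (54, 74.0851) (54, 87) (26.2683, 87)]  |A|=950.0393
8. ⊥bis P0·P7 via (27.93,63.805): [(18.3611, 74.9239) (35.1424, 55.4243) (54, 74.0851) (54, 87) (26.2683, 87)]  |A|=738.0146
9. ⊥bis P0·P8 via (32.01,39.515): [(18.3611, 74.9239) (35.1424, 55.4243) (54, 74.0851) (54, 87) (26.2683, 87)]  |A|=738.0146
10. ⊥bis P0·P9 via (25.425,57.44): [(18.3611, 74.9239) (35.1424, 55.4243) (54, 74.0851) (54, 87) (26.2683, 87)]  |A|=738.0146
11. canonical 5-gon: [(18.3611, 74.9239) (35.1424, 55.4243) (54, 74.0851) (54, 87) (26.2683, 87)]
12. shoelace: 738.0146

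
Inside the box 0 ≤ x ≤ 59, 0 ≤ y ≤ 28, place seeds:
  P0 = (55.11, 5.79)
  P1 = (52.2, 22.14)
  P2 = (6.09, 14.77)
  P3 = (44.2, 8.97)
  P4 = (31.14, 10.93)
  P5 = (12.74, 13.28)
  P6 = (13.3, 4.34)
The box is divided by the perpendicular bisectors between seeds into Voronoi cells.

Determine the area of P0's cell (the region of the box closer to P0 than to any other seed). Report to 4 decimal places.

1. box [0,59]×[0,28]: [(0, 0) (59, 0) (59, 28) (0, 28)]
2. ⊥bis P0·P1 via (53.655,13.965): [(0, 4.4154) (0, 0) (59, 0) (59, 14.9163)]  |A|=570.2853
3. ⊥bis P0·P2 via (30.6,10.28): [(30.5208, 9.8475) (28.7168, 0) (59, 0) (59, 14.9163)]  |A|=361.5099
4. ⊥bis P0·P3 via (49.655,7.38): [(51.4605, 13.5744) (47.5039, 0) (59, 0) (59, 14.9163)]  |A|=134.257
5. ⊥bis P0·P4 via (43.125,8.36): [(51.4605, 13.5744) (47.5039, 0) (59, 0) (59, 14.9163)]  |A|=134.257
6. ⊥bis P0·P5 via (33.925,9.535): [(51.4605, 13.5744) (47.5039, 0) (59, 0) (59, 14.9163)]  |A|=134.257
7. ⊥bis P0·P6 via (34.205,5.065): [(51.4605, 13.5744) (47.5039, 0) (59, 0) (59, 14.9163)]  |A|=134.257
8. canonical 4-gon: [(51.4605, 13.5744) (47.5039, 0) (59, 0) (59, 14.9163)]
9. shoelace: 134.257

Area of P0's cell: 134.2570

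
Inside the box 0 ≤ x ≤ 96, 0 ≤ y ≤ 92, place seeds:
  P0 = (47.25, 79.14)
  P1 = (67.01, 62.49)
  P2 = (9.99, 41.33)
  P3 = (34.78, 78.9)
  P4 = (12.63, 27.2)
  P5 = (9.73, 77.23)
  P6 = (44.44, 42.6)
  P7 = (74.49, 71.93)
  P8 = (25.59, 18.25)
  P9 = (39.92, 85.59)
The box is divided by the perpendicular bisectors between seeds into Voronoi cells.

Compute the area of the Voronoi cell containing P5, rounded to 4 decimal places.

Area of P5's cell: 733.1513

1. box [0,96]×[0,92]: [(0, 0) (96, 0) (96, 92) (0, 92)]
2. ⊥bis P5·P0 via (28.49,78.185): [(0, 0) (32.4701, 0) (27.7867, 92) (0, 92)]  |A|=2771.8142
3. ⊥bis P5·P1 via (38.37,69.86): [(0, 0) (20.3928, 0) (30.4755, 39.1818) (27.7867, 92) (0, 92)]  |A|=2535.2083
4. ⊥bis P5·P2 via (9.86,59.28): [(0, 59.2086) (29.4452, 59.4218) (27.7867, 92) (0, 92)]  |A|=935.3944
5. ⊥bis P5·P3 via (22.255,78.065): [(0, 59.2086) (23.5007, 59.3788) (21.326, 92) (0, 92)]  |A|=733.1513
6. ⊥bis P5·P4 via (11.18,52.215): [(0, 59.2086) (23.5007, 59.3788) (21.326, 92) (0, 92)]  |A|=733.1513
7. ⊥bis P5·P6 via (27.085,59.915): [(0, 59.2086) (23.5007, 59.3788) (21.326, 92) (0, 92)]  |A|=733.1513
8. ⊥bis P5·P7 via (42.11,74.58): [(0, 59.2086) (23.5007, 59.3788) (21.326, 92) (0, 92)]  |A|=733.1513
9. ⊥bis P5·P8 via (17.66,47.74): [(0, 59.2086) (23.5007, 59.3788) (21.326, 92) (0, 92)]  |A|=733.1513
10. ⊥bis P5·P9 via (24.825,81.41): [(0, 59.2086) (23.5007, 59.3788) (21.326, 92) (0, 92)]  |A|=733.1513
11. canonical 4-gon: [(0, 59.2086) (23.5007, 59.3788) (21.326, 92) (0, 92)]
12. shoelace: 733.1513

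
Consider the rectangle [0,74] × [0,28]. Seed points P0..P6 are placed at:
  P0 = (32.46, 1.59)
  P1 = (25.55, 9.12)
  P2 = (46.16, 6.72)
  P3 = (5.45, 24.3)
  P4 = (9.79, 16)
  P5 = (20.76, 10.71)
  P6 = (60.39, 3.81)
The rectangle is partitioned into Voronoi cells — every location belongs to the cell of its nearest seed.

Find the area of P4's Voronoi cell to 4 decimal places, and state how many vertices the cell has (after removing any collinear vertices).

Area of P4's cell: 302.5171 (4 vertices)

1. box [0,74]×[0,28]: [(0, 0) (74, 0) (74, 28) (0, 28)]
2. ⊥bis P4·P0 via (21.125,8.795): [(0, 0) (15.5345, 0) (33.3325, 28) (0, 28)]  |A|=684.1384
3. ⊥bis P4·P1 via (17.67,12.56): [(0, 0) (12.187, 0) (24.4103, 28) (0, 28)]  |A|=512.3616
4. ⊥bis P4·P2 via (27.975,11.36): [(0, 0) (12.187, 0) (24.4103, 28) (0, 28)]  |A|=512.3616
5. ⊥bis P4·P3 via (7.62,20.15): [(0, 16.1656) (0, 0) (12.187, 0) (24.4103, 28) (22.6327, 28)]  |A|=378.4392
6. ⊥bis P4·P5 via (15.275,13.355): [(22.2375, 27.7934) (0, 16.1656) (0, 0) (8.8349, 0)]  |A|=302.5171
7. ⊥bis P4·P6 via (35.09,9.905): [(22.2375, 27.7934) (0, 16.1656) (0, 0) (8.8349, 0)]  |A|=302.5171
8. canonical 4-gon: [(22.2375, 27.7934) (0, 16.1656) (0, 0) (8.8349, 0)]
9. shoelace: 302.5171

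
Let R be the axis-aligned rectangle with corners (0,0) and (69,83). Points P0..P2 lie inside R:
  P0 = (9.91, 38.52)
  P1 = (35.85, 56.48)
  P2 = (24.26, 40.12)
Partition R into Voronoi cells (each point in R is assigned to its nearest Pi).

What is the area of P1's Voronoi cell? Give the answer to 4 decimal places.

1. box [0,69]×[0,83]: [(0, 0) (69, 0) (69, 83) (0, 83)]
2. ⊥bis P1·P0 via (22.88,47.5): [(0, 80.5461) (55.7674, 0) (69, 0) (69, 83) (0, 83)]  |A|=3481.0766
3. ⊥bis P1·P2 via (30.055,48.3): [(0, 80.5461) (14.8855, 59.0466) (69, 20.71) (69, 83) (0, 83)]  |A|=2530.0524
4. canonical 5-gon: [(0, 80.5461) (14.8855, 59.0466) (69, 20.71) (69, 83) (0, 83)]
5. shoelace: 2530.0524

Area of P1's cell: 2530.0524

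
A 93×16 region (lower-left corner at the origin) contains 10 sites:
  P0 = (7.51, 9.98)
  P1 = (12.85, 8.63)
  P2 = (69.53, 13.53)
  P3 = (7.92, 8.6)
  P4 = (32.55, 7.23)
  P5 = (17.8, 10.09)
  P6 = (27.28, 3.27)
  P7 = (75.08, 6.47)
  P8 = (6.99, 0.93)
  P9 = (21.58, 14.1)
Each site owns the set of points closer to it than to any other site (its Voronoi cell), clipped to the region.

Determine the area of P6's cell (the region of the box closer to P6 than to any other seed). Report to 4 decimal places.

1. box [0,93]×[0,16]: [(0, 0) (93, 0) (93, 16) (0, 16)]
2. ⊥bis P6·P0 via (17.395,6.625): [(15.1465, 0) (93, 0) (93, 16) (20.5769, 16)]  |A|=1202.2131
3. ⊥bis P6·P1 via (20.065,5.95): [(17.8549, 0) (93, 0) (93, 16) (23.7981, 16)]  |A|=1154.7765
4. ⊥bis P6·P2 via (48.405,8.4): [(17.8549, 0) (50.4449, 0) (46.5594, 16) (23.7981, 16)]  |A|=442.8107
5. ⊥bis P6·P3 via (17.6,5.935): [(17.8549, 0) (50.4449, 0) (46.5594, 16) (23.7981, 16)]  |A|=442.8107
6. ⊥bis P6·P4 via (29.915,5.25): [(23.1494, 14.2537) (17.8549, 0) (33.86, 0)]  |A|=114.066
7. ⊥bis P6·P5 via (22.54,6.68): [(25.6217, 10.9636) (17.9836, 0.3464) (17.8549, 0) (33.86, 0)]  |A|=88.3766
8. ⊥bis P6·P7 via (51.18,4.87): [(25.6217, 10.9636) (17.9836, 0.3464) (17.8549, 0) (33.86, 0)]  |A|=88.3766
9. ⊥bis P6·P8 via (17.135,2.1): [(25.6217, 10.9636) (17.9836, 0.3464) (17.8549, 0) (33.86, 0)]  |A|=88.3766
10. ⊥bis P6·P9 via (24.43,8.685): [(26.5109, 9.7802) (23.7097, 8.3059) (17.9836, 0.3464) (17.8549, 0) (33.86, 0)]  |A|=86.0636
11. canonical 5-gon: [(26.5109, 9.7802) (23.7097, 8.3059) (17.9836, 0.3464) (17.8549, 0) (33.86, 0)]
12. shoelace: 86.0636

Area of P6's cell: 86.0636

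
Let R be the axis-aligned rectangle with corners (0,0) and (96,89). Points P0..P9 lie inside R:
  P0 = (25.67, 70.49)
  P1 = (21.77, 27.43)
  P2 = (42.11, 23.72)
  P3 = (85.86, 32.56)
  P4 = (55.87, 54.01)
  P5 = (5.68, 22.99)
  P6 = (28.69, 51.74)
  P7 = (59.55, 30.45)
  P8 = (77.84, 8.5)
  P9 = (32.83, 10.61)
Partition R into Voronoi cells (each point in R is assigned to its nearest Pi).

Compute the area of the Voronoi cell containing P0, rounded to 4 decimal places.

Area of P0's cell: 1376.3994

1. box [0,96]×[0,89]: [(0, 0) (96, 0) (96, 89) (0, 89)]
2. ⊥bis P0·P1 via (23.72,48.96): [(0, 51.1084) (96, 42.4135) (96, 89) (0, 89)]  |A|=4054.9508
3. ⊥bis P0·P2 via (33.89,47.105): [(0, 51.1084) (36.0025, 47.8476) (96, 68.9371) (96, 89) (0, 89)]  |A|=3259.2754
4. ⊥bis P0·P3 via (55.765,51.525): [(0, 51.1084) (36.0025, 47.8476) (58.4114, 55.7244) (79.3807, 89) (0, 89)]  |A|=2605.6985
5. ⊥bis P0·P4 via (40.77,62.25): [(0, 51.1084) (33.0563, 48.1144) (55.3674, 89) (0, 89)]  |A|=1758.1419
6. ⊥bis P0·P5 via (15.675,46.74): [(0, 53.3367) (6.747, 50.4973) (33.0563, 48.1144) (55.3674, 89) (0, 89)]  |A|=1750.6245
7. ⊥bis P0·P6 via (27.18,61.115): [(0, 56.7372) (41.4005, 63.4055) (55.3674, 89) (0, 89)]  |A|=1376.3994
8. ⊥bis P0·P7 via (42.61,50.47): [(0, 56.7372) (41.4005, 63.4055) (55.3674, 89) (0, 89)]  |A|=1376.3994
9. ⊥bis P0·P8 via (51.755,39.495): [(0, 56.7372) (41.4005, 63.4055) (55.3674, 89) (0, 89)]  |A|=1376.3994
10. ⊥bis P0·P9 via (29.25,40.55): [(0, 56.7372) (41.4005, 63.4055) (55.3674, 89) (0, 89)]  |A|=1376.3994
11. canonical 4-gon: [(0, 56.7372) (41.4005, 63.4055) (55.3674, 89) (0, 89)]
12. shoelace: 1376.3994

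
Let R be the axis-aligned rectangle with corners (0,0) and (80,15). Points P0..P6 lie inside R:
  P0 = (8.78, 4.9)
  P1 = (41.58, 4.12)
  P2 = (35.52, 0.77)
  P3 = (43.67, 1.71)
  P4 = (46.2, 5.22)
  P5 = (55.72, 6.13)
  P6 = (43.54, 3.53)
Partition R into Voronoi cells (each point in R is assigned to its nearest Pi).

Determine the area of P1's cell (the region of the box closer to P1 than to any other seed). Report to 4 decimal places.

1. box [0,80]×[0,15]: [(0, 0) (80, 0) (80, 15) (0, 15)]
2. ⊥bis P1·P0 via (25.18,4.51): [(25.0727, 0) (80, 0) (80, 15) (25.4295, 15)]  |A|=821.2334
3. ⊥bis P1·P2 via (38.55,2.445): [(39.9016, 0) (80, 0) (80, 15) (31.6095, 15)]  |A|=663.6665
4. ⊥bis P1·P3 via (42.625,2.915): [(39.6949, 0.3739) (56.5603, 15) (31.6095, 15)]  |A|=182.4659
5. ⊥bis P1·P4 via (43.89,4.67): [(39.6949, 0.3739) (44.0198, 4.1246) (41.4305, 15) (31.6095, 15)]  |A|=100.1945
6. ⊥bis P1·P5 via (48.65,5.125): [(39.6949, 0.3739) (44.0198, 4.1246) (41.4305, 15) (31.6095, 15)]  |A|=100.1945
7. ⊥bis P1·P6 via (42.56,3.825): [(39.6949, 0.3739) (42.1663, 2.5172) (43.415, 6.6652) (41.4305, 15) (31.6095, 15)]  |A|=97.3539
8. canonical 5-gon: [(39.6949, 0.3739) (42.1663, 2.5172) (43.415, 6.6652) (41.4305, 15) (31.6095, 15)]
9. shoelace: 97.3539

Area of P1's cell: 97.3539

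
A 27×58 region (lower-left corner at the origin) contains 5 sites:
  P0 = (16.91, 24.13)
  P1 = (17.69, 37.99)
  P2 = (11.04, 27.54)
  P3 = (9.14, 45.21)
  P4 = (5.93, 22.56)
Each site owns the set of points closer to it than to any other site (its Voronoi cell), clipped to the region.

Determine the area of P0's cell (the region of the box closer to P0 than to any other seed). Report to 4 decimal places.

Area of P0's cell: 415.6169

1. box [0,27]×[0,58]: [(0, 0) (27, 0) (27, 58) (0, 58)]
2. ⊥bis P0·P1 via (17.3,31.06): [(0, 32.0336) (0, 0) (27, 0) (27, 30.5141)]  |A|=844.394
3. ⊥bis P0·P2 via (13.975,25.835): [(17.0195, 31.0758) (0, 1.7783) (0, 0) (27, 0) (27, 30.5141)]  |A|=586.9296
4. ⊥bis P0·P3 via (13.025,34.67): [(17.0195, 31.0758) (0, 1.7783) (0, 0) (27, 0) (27, 30.5141)]  |A|=586.9296
5. ⊥bis P0·P4 via (11.42,23.345): [(17.0195, 31.0758) (11.639, 21.8137) (14.758, 0) (27, 0) (27, 30.5141)]  |A|=415.6169
6. canonical 5-gon: [(17.0195, 31.0758) (11.639, 21.8137) (14.758, 0) (27, 0) (27, 30.5141)]
7. shoelace: 415.6169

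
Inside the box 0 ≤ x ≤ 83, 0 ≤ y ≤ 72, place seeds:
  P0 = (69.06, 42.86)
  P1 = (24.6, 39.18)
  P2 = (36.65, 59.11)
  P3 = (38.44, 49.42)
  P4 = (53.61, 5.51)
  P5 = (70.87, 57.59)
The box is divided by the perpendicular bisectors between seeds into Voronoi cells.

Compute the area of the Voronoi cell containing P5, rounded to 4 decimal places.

Area of P5's cell: 623.8528

1. box [0,83]×[0,72]: [(0, 0) (83, 0) (83, 72) (0, 72)]
2. ⊥bis P5·P0 via (69.965,50.225): [(0, 58.8222) (83, 48.6233) (83, 72) (0, 72)]  |A|=1517.0129
3. ⊥bis P5·P1 via (47.735,48.385): [(45.8225, 53.1916) (83, 48.6233) (83, 72) (38.339, 72)]  |A|=854.5446
4. ⊥bis P5·P2 via (53.76,58.35): [(53.489, 52.2495) (83, 48.6233) (83, 72) (54.3663, 72)]  |A|=627.6991
5. ⊥bis P5·P3 via (54.655,53.505): [(53.7112, 57.2513) (55.0186, 52.0616) (83, 48.6233) (83, 72) (54.3663, 72)]  |A|=623.8528
6. ⊥bis P5·P4 via (62.24,31.55): [(53.7112, 57.2513) (55.0186, 52.0616) (83, 48.6233) (83, 72) (54.3663, 72)]  |A|=623.8528
7. canonical 5-gon: [(53.7112, 57.2513) (55.0186, 52.0616) (83, 48.6233) (83, 72) (54.3663, 72)]
8. shoelace: 623.8528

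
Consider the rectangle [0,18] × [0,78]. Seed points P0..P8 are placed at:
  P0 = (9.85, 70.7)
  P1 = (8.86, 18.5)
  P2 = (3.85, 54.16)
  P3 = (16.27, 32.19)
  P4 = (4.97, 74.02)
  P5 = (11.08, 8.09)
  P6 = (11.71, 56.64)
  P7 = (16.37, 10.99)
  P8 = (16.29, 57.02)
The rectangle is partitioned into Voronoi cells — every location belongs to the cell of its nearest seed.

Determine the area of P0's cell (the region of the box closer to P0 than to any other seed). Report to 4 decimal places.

Area of P0's cell: 161.6720

1. box [0,18]×[0,78]: [(0, 0) (18, 0) (18, 78) (0, 78)]
2. ⊥bis P0·P1 via (9.355,44.6): [(0, 44.7774) (18, 44.436) (18, 78) (0, 78)]  |A|=601.0788
3. ⊥bis P0·P2 via (6.85,62.43): [(0, 64.9149) (18, 58.3853) (18, 78) (0, 78)]  |A|=294.2987
4. ⊥bis P0·P3 via (13.06,51.445): [(0, 64.9149) (18, 58.3853) (18, 78) (0, 78)]  |A|=294.2987
5. ⊥bis P0·P4 via (7.41,72.36): [(1.8807, 64.2326) (18, 58.3853) (18, 78) (11.247, 78)]  |A|=204.5728
6. ⊥bis P0·P5 via (10.465,39.395): [(1.8807, 64.2326) (18, 58.3853) (18, 78) (11.247, 78)]  |A|=204.5728
7. ⊥bis P0·P6 via (10.78,63.67): [(1.8807, 64.2326) (5.3954, 62.9577) (18, 64.6251) (18, 78) (11.247, 78)]  |A|=165.2472
8. ⊥bis P0·P7 via (13.11,40.845): [(1.8807, 64.2326) (5.3954, 62.9577) (18, 64.6251) (18, 78) (11.247, 78)]  |A|=165.2472
9. ⊥bis P0·P8 via (13.07,63.86): [(1.8807, 64.2326) (5.3954, 62.9577) (13.4037, 64.0171) (18, 66.1808) (18, 78) (11.247, 78)]  |A|=161.672
10. canonical 6-gon: [(1.8807, 64.2326) (5.3954, 62.9577) (13.4037, 64.0171) (18, 66.1808) (18, 78) (11.247, 78)]
11. shoelace: 161.672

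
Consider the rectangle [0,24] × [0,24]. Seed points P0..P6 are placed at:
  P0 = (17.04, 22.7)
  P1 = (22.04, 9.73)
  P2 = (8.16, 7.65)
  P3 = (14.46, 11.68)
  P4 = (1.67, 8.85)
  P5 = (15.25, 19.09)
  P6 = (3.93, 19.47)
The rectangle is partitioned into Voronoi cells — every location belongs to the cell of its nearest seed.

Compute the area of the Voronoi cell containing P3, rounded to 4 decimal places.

1. box [0,24]×[0,24]: [(0, 0) (24, 0) (24, 24) (0, 24)]
2. ⊥bis P3·P0 via (15.75,17.19): [(0, 20.8774) (0, 0) (24, 0) (24, 15.2585)]  |A|=433.6308
3. ⊥bis P3·P1 via (18.25,10.705): [(19.6815, 16.2696) (0, 20.8774) (0, 0) (15.4961, 0)]  |A|=331.5064
4. ⊥bis P3·P2 via (11.31,9.665): [(16.0687, 2.2259) (19.6815, 16.2696) (4.8664, 19.7381)]  |A|=110.2947
5. ⊥bis P3·P4 via (8.065,10.265): [(6.5519, 17.1031) (16.0687, 2.2259) (19.6815, 16.2696) (6.0292, 19.4658)]  |A|=108.9923
6. ⊥bis P3·P5 via (14.855,15.385): [(7.1238, 16.2092) (16.0687, 2.2259) (19.3312, 14.9078)]  |A|=79.5299
7. ⊥bis P3·P6 via (9.195,15.575): [(9.4785, 15.9582) (8.3018, 14.3676) (16.0687, 2.2259) (19.3312, 14.9078)]  |A|=77.5095
8. canonical 4-gon: [(9.4785, 15.9582) (8.3018, 14.3676) (16.0687, 2.2259) (19.3312, 14.9078)]
9. shoelace: 77.5095

Area of P3's cell: 77.5095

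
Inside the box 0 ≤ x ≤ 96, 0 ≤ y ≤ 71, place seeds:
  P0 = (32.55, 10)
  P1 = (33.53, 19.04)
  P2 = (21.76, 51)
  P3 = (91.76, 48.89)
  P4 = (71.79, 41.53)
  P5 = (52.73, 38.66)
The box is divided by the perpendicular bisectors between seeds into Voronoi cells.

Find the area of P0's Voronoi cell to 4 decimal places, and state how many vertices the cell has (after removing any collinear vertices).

Area of P0's cell: 979.6952 (5 vertices)

1. box [0,96]×[0,71]: [(0, 0) (96, 0) (96, 71) (0, 71)]
2. ⊥bis P0·P1 via (33.04,14.52): [(0, 18.1018) (0, 0) (96, 0) (96, 7.6947)]  |A|=1238.2301
3. ⊥bis P0·P2 via (27.155,30.5): [(0, 18.1018) (0, 0) (96, 0) (96, 7.6947)]  |A|=1238.2301
4. ⊥bis P0·P3 via (62.155,29.445): [(74.9415, 9.9776) (0, 18.1018) (0, 0) (81.4949, 0)]  |A|=1084.8479
5. ⊥bis P0·P4 via (52.17,25.765): [(63.8931, 11.1753) (0, 18.1018) (0, 0) (72.8726, 0)]  |A|=985.4757
6. ⊥bis P0·P5 via (42.64,24.33): [(67.2423, 7.0071) (60.8547, 11.5047) (0, 18.1018) (0, 0) (72.8726, 0)]  |A|=979.6952
7. canonical 5-gon: [(67.2423, 7.0071) (60.8547, 11.5047) (0, 18.1018) (0, 0) (72.8726, 0)]
8. shoelace: 979.6952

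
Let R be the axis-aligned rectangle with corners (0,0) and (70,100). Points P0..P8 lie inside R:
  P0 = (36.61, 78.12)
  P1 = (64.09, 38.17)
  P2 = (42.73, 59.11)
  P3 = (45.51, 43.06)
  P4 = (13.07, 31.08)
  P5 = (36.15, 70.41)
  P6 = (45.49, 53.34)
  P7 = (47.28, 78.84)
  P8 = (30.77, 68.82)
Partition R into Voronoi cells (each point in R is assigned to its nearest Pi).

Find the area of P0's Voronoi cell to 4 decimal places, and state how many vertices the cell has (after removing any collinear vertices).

Area of P0's cell: 734.8475 (5 vertices)

1. box [0,70]×[0,100]: [(0, 0) (70, 0) (70, 100) (0, 100)]
2. ⊥bis P0·P1 via (50.35,58.145): [(0, 23.5113) (70, 71.6614) (70, 100) (0, 100)]  |A|=3668.9554
3. ⊥bis P0·P2 via (39.67,68.615): [(0, 55.8438) (70, 78.3793) (70, 100) (0, 100)]  |A|=2302.1908
4. ⊥bis P0·P3 via (41.06,60.59): [(0, 55.8438) (70, 78.3793) (70, 100) (0, 100)]  |A|=2302.1908
5. ⊥bis P0·P4 via (24.84,54.6): [(0, 67.0306) (13.6032, 60.2232) (70, 78.3793) (70, 100) (0, 100)]  |A|=2226.1029
6. ⊥bis P0·P5 via (36.38,74.265): [(0, 76.4355) (53.9617, 73.216) (70, 78.3793) (70, 100) (0, 100)]  |A|=1746.6081
7. ⊥bis P0·P6 via (41.05,65.73): [(0, 76.4355) (53.9617, 73.216) (70, 78.3793) (70, 100) (0, 100)]  |A|=1746.6081
8. ⊥bis P0·P7 via (41.945,78.48): [(0, 76.4355) (42.2531, 73.9146) (40.4929, 100) (0, 100)]  |A|=1025.9718
9. ⊥bis P0·P8 via (33.69,73.47): [(0, 94.6259) (32.0087, 74.5258) (42.2531, 73.9146) (40.4929, 100) (0, 100)]  |A|=734.8475
10. canonical 5-gon: [(0, 94.6259) (32.0087, 74.5258) (42.2531, 73.9146) (40.4929, 100) (0, 100)]
11. shoelace: 734.8475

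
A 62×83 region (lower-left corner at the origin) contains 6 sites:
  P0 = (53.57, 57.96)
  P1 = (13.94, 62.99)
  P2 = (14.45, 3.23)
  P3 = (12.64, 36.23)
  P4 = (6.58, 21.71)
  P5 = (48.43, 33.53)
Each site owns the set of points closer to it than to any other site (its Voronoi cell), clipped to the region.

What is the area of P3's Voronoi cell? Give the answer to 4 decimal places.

1. box [0,62]×[0,83]: [(0, 0) (62, 0) (62, 83) (0, 83)]
2. ⊥bis P3·P0 via (33.105,47.095): [(0, 0) (58.108, 0) (14.0428, 83) (0, 83)]  |A|=2994.26
3. ⊥bis P3·P1 via (13.29,49.61): [(0, 50.2556) (0, 0) (58.108, 0) (32.259, 48.6885)]  |A|=2225.1946
4. ⊥bis P3·P2 via (13.545,19.73): [(0, 50.2556) (0, 18.9871) (46.6687, 21.5468) (32.259, 48.6885)]  |A|=1156.1226
5. ⊥bis P3·P4 via (9.61,28.97): [(0, 50.2556) (0, 32.9808) (29.6349, 20.6125) (46.6687, 21.5468) (32.259, 48.6885)]  |A|=948.7717
6. ⊥bis P3·P5 via (30.535,34.88): [(31.5792, 48.7215) (0, 50.2556) (0, 32.9808) (29.464, 20.6838)]  |A|=698.8199
7. canonical 4-gon: [(31.5792, 48.7215) (0, 50.2556) (0, 32.9808) (29.464, 20.6838)]
8. shoelace: 698.8199

Area of P3's cell: 698.8199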